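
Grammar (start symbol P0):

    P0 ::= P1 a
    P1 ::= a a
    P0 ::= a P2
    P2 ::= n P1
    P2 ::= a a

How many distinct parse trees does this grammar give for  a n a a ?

Parse trees for a n a a:
  [P0 a [P2 n [P1 a a]]]

1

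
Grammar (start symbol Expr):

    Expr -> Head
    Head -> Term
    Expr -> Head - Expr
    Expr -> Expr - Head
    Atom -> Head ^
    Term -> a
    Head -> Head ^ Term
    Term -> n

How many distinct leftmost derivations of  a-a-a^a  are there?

4

Parse trees for a-a-a^a:
  [Expr [Head [Term a]] - [Expr [Head [Term a]] - [Expr [Head [Head [Term a]] ^ [Term a]]]]]
  [Expr [Head [Term a]] - [Expr [Expr [Head [Term a]]] - [Head [Head [Term a]] ^ [Term a]]]]
  [Expr [Expr [Head [Term a]] - [Expr [Head [Term a]]]] - [Head [Head [Term a]] ^ [Term a]]]
  [Expr [Expr [Expr [Head [Term a]]] - [Head [Term a]]] - [Head [Head [Term a]] ^ [Term a]]]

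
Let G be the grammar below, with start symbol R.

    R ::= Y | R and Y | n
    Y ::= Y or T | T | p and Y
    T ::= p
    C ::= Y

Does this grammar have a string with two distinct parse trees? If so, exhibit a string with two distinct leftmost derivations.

Witness: p and p

Derivation 1: R ⇒ Y ⇒ p and Y ⇒ p and T ⇒ p and p
Derivation 2: R ⇒ R and Y ⇒ Y and Y ⇒ T and Y ⇒ p and Y ⇒ p and T ⇒ p and p

Two distinct leftmost derivations for the same string.

Ambiguous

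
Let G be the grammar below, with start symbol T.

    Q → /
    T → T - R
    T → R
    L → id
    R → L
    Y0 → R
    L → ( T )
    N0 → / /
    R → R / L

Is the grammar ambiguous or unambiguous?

Unambiguous

Only T, R, L are reachable from T; ignoring the rest: This is a standard precedence ladder (T over R over L), with each level left-recursive on its own operator ('-' at T, '/' at R). That structure is LR(1), hence unambiguous.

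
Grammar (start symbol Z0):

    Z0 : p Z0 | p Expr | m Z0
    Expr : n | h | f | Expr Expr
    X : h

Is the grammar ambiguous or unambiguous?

Ambiguous

Witness: p f f f

Derivation 1: Z0 ⇒ p Expr ⇒ p Expr Expr ⇒ p f Expr ⇒ p f Expr Expr ⇒ p f f Expr ⇒ p f f f
Derivation 2: Z0 ⇒ p Expr ⇒ p Expr Expr ⇒ p Expr Expr Expr ⇒ p f Expr Expr ⇒ p f f Expr ⇒ p f f f

Two distinct leftmost derivations for the same string.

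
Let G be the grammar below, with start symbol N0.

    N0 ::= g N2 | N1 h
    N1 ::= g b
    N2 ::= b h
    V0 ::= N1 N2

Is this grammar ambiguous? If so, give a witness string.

Ambiguous

Witness: g b h

Derivation 1: N0 ⇒ g N2 ⇒ g b h
Derivation 2: N0 ⇒ N1 h ⇒ g b h

Two distinct leftmost derivations for the same string.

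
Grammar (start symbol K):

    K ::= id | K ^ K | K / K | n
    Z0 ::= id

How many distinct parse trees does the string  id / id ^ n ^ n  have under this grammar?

5

Parse trees for id / id ^ n ^ n:
  [K [K [K id] / [K id]] ^ [K [K n] ^ [K n]]]
  [K [K [K [K id] / [K id]] ^ [K n]] ^ [K n]]
  [K [K [K id] / [K [K id] ^ [K n]]] ^ [K n]]
  [K [K id] / [K [K id] ^ [K [K n] ^ [K n]]]]
  [K [K id] / [K [K [K id] ^ [K n]] ^ [K n]]]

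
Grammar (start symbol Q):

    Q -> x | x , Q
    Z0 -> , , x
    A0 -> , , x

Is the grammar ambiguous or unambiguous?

Only Q is reachable from Q; ignoring the rest: The reachable grammar is A → atom sep A | atom. Each atom is followed by either the separator (recurse) or end-of-string (stop) — no choice point.

Unambiguous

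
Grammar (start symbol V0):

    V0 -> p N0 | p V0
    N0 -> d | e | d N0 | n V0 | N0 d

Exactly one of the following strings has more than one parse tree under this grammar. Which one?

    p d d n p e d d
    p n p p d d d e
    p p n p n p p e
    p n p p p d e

p d d n p e d d

p d d n p e d d: 10 trees
p n p p d d d e: 1 tree
p p n p n p p e: 1 tree
p n p p p d e: 1 tree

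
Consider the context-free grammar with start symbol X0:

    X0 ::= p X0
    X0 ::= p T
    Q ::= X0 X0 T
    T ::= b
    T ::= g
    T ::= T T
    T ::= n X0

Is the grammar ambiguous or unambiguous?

Witness: p b b b

Derivation 1: X0 ⇒ p T ⇒ p T T ⇒ p b T ⇒ p b T T ⇒ p b b T ⇒ p b b b
Derivation 2: X0 ⇒ p T ⇒ p T T ⇒ p T T T ⇒ p b T T ⇒ p b b T ⇒ p b b b

Two distinct leftmost derivations for the same string.

Ambiguous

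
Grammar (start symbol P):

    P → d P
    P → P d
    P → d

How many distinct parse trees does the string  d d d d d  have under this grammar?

Parse trees for d d d d d (showing first 6 of 16):
  [P d [P d [P d [P d [P d]]]]]
  [P d [P d [P d [P [P d] d]]]]
  [P d [P d [P [P d [P d]] d]]]
  [P d [P d [P [P [P d] d] d]]]
  [P d [P [P d [P d [P d]]] d]]
  [P d [P [P d [P [P d] d]] d]]

16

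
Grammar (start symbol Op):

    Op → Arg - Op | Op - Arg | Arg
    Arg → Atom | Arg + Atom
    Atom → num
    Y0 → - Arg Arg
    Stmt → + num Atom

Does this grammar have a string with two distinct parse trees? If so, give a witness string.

Ambiguous

Witness: num - num

Derivation 1: Op ⇒ Arg - Op ⇒ Atom - Op ⇒ num - Op ⇒ num - Arg ⇒ num - Atom ⇒ num - num
Derivation 2: Op ⇒ Op - Arg ⇒ Arg - Arg ⇒ Atom - Arg ⇒ num - Arg ⇒ num - Atom ⇒ num - num

Two distinct leftmost derivations for the same string.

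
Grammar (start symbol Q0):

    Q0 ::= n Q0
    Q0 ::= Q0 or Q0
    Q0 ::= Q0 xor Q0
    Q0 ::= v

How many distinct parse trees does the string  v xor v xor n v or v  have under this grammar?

Parse trees for v xor v xor n v or v:
  [Q0 [Q0 [Q0 v] xor [Q0 [Q0 v] xor [Q0 n [Q0 v]]]] or [Q0 v]]
  [Q0 [Q0 [Q0 [Q0 v] xor [Q0 v]] xor [Q0 n [Q0 v]]] or [Q0 v]]
  [Q0 [Q0 v] xor [Q0 [Q0 [Q0 v] xor [Q0 n [Q0 v]]] or [Q0 v]]]
  [Q0 [Q0 v] xor [Q0 [Q0 v] xor [Q0 n [Q0 [Q0 v] or [Q0 v]]]]]
  [Q0 [Q0 v] xor [Q0 [Q0 v] xor [Q0 [Q0 n [Q0 v]] or [Q0 v]]]]
  [Q0 [Q0 [Q0 v] xor [Q0 v]] xor [Q0 n [Q0 [Q0 v] or [Q0 v]]]]
  [Q0 [Q0 [Q0 v] xor [Q0 v]] xor [Q0 [Q0 n [Q0 v]] or [Q0 v]]]

7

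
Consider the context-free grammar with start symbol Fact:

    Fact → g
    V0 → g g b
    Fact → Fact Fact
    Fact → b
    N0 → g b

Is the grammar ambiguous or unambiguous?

Ambiguous

Witness: b b b

Derivation 1: Fact ⇒ Fact Fact ⇒ Fact Fact Fact ⇒ b Fact Fact ⇒ b b Fact ⇒ b b b
Derivation 2: Fact ⇒ Fact Fact ⇒ b Fact ⇒ b Fact Fact ⇒ b b Fact ⇒ b b b

Two distinct leftmost derivations for the same string.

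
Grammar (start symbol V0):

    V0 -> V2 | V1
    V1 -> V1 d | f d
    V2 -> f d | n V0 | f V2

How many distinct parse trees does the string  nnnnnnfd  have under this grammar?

Parse trees for nnnnnnfd:
  [V0 [V2 n [V0 [V2 n [V0 [V2 n [V0 [V2 n [V0 [V2 n [V0 [V2 n [V0 [V2 f d]]]]]]]]]]]]]]
  [V0 [V2 n [V0 [V2 n [V0 [V2 n [V0 [V2 n [V0 [V2 n [V0 [V2 n [V0 [V1 f d]]]]]]]]]]]]]]

2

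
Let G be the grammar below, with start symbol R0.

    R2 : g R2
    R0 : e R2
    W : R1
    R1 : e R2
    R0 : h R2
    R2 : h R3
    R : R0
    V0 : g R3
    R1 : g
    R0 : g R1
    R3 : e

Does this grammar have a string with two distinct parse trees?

Only R0, R1, R2, R3 are reachable from R0; ignoring the rest: The reachable rules are right-linear with at most one rule per (nonterminal, next-terminal) pair. Each input token forces the next rule, so parsing is deterministic.

Unambiguous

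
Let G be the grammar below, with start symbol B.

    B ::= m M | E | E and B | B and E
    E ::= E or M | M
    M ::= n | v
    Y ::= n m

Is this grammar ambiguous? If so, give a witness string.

Ambiguous

Witness: n and n

Derivation 1: B ⇒ E and B ⇒ M and B ⇒ n and B ⇒ n and E ⇒ n and M ⇒ n and n
Derivation 2: B ⇒ B and E ⇒ E and E ⇒ M and E ⇒ n and E ⇒ n and M ⇒ n and n

Two distinct leftmost derivations for the same string.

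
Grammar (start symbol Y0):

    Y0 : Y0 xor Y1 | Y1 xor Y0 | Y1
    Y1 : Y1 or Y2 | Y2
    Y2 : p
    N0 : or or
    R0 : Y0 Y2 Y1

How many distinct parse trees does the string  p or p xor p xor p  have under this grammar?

Parse trees for p or p xor p xor p:
  [Y0 [Y0 [Y0 [Y1 [Y1 [Y2 p]] or [Y2 p]]] xor [Y1 [Y2 p]]] xor [Y1 [Y2 p]]]
  [Y0 [Y0 [Y1 [Y1 [Y2 p]] or [Y2 p]] xor [Y0 [Y1 [Y2 p]]]] xor [Y1 [Y2 p]]]
  [Y0 [Y1 [Y1 [Y2 p]] or [Y2 p]] xor [Y0 [Y0 [Y1 [Y2 p]]] xor [Y1 [Y2 p]]]]
  [Y0 [Y1 [Y1 [Y2 p]] or [Y2 p]] xor [Y0 [Y1 [Y2 p]] xor [Y0 [Y1 [Y2 p]]]]]

4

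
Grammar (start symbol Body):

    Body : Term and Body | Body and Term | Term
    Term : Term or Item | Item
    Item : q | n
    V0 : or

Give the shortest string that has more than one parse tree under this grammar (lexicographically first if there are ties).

n and n

length 1: no string has ≥2 trees
length 3: n and n has 2 parse trees

Two derivations of n and n:
  Body ⇒ Term and Body ⇒ Item and Body ⇒ n and Body ⇒ n and Term ⇒ n and Item ⇒ n and n
  Body ⇒ Body and Term ⇒ Term and Term ⇒ Item and Term ⇒ n and Term ⇒ n and Item ⇒ n and n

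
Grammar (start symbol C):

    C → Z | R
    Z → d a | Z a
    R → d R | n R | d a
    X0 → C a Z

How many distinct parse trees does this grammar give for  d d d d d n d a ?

Parse trees for d d d d d n d a:
  [C [R d [R d [R d [R d [R d [R n [R d a]]]]]]]]

1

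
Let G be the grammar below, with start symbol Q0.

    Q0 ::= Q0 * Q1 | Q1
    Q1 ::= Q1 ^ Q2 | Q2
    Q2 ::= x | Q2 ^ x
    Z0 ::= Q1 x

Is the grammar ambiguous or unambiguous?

Witness: x ^ x

Derivation 1: Q0 ⇒ Q1 ⇒ Q1 ^ Q2 ⇒ Q2 ^ Q2 ⇒ x ^ Q2 ⇒ x ^ x
Derivation 2: Q0 ⇒ Q1 ⇒ Q2 ⇒ Q2 ^ x ⇒ x ^ x

Two distinct leftmost derivations for the same string.

Ambiguous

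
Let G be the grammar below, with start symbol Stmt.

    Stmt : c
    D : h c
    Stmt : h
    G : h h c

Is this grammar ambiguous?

Unambiguous

Only Stmt is reachable from Stmt; ignoring the rest: The reachable rules are right-linear with at most one rule per (nonterminal, next-terminal) pair. Each input token forces the next rule, so parsing is deterministic.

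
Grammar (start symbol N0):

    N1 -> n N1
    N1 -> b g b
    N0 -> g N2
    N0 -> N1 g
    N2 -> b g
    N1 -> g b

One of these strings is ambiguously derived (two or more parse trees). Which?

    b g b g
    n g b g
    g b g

g b g

b g b g: 1 tree
n g b g: 1 tree
g b g: 2 trees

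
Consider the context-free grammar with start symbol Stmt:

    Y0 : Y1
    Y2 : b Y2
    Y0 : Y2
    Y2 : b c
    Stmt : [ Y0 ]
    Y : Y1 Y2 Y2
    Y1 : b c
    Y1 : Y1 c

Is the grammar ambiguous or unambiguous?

Ambiguous

Witness: [ b c ]

Derivation 1: Stmt ⇒ [ Y0 ] ⇒ [ Y1 ] ⇒ [ b c ]
Derivation 2: Stmt ⇒ [ Y0 ] ⇒ [ Y2 ] ⇒ [ b c ]

Two distinct leftmost derivations for the same string.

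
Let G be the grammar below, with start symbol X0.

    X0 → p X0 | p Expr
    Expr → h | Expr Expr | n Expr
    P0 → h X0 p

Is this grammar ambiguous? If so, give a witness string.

Witness: p h h h

Derivation 1: X0 ⇒ p Expr ⇒ p Expr Expr ⇒ p h Expr ⇒ p h Expr Expr ⇒ p h h Expr ⇒ p h h h
Derivation 2: X0 ⇒ p Expr ⇒ p Expr Expr ⇒ p Expr Expr Expr ⇒ p h Expr Expr ⇒ p h h Expr ⇒ p h h h

Two distinct leftmost derivations for the same string.

Ambiguous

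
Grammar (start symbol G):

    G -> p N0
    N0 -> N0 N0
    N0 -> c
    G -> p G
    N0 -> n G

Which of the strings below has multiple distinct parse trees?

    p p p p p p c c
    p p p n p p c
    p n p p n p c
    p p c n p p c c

p p p p p p c c: 1 tree
p p p n p p c: 1 tree
p n p p n p c: 1 tree
p p c n p p c c: 3 trees

p p c n p p c c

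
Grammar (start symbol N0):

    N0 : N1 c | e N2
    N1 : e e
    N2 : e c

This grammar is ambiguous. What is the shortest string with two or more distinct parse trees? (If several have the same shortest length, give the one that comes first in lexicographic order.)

length 3: e e c has 2 parse trees

Two derivations of e e c:
  N0 ⇒ N1 c ⇒ e e c
  N0 ⇒ e N2 ⇒ e e c

e e c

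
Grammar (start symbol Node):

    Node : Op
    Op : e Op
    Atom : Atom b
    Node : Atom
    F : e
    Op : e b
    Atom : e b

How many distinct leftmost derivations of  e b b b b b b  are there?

Parse trees for e b b b b b b:
  [Node [Atom [Atom [Atom [Atom [Atom [Atom e b] b] b] b] b] b]]

1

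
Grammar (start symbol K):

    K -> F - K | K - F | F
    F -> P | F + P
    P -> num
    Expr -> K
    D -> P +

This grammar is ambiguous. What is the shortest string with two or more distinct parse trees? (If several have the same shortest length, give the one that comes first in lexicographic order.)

length 1: no string has ≥2 trees
length 3: num - num has 2 parse trees

Two derivations of num - num:
  K ⇒ F - K ⇒ P - K ⇒ num - K ⇒ num - F ⇒ num - P ⇒ num - num
  K ⇒ K - F ⇒ F - F ⇒ P - F ⇒ num - F ⇒ num - P ⇒ num - num

num - num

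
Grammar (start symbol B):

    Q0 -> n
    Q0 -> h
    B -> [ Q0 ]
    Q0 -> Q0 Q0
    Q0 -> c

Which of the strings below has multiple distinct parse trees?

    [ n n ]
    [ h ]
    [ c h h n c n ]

[ n n ]: 1 tree
[ h ]: 1 tree
[ c h h n c n ]: 42 trees

[ c h h n c n ]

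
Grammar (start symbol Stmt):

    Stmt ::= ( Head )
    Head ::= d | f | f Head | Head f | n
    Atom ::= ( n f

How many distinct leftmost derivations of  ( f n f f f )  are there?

4

Parse trees for ( f n f f f ):
  [Stmt ( [Head f [Head [Head [Head [Head n] f] f] f]] )]
  [Stmt ( [Head [Head f [Head [Head [Head n] f] f]] f] )]
  [Stmt ( [Head [Head [Head f [Head [Head n] f]] f] f] )]
  [Stmt ( [Head [Head [Head [Head f [Head n]] f] f] f] )]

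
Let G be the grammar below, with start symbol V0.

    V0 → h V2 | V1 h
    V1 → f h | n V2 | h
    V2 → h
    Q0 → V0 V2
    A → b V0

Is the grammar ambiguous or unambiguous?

Witness: h h

Derivation 1: V0 ⇒ h V2 ⇒ h h
Derivation 2: V0 ⇒ V1 h ⇒ h h

Two distinct leftmost derivations for the same string.

Ambiguous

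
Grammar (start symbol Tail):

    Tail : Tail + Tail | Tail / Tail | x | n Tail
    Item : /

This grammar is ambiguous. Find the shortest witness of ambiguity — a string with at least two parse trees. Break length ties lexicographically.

n x + x

length 1: no string has ≥2 trees
length 2: no string has ≥2 trees
length 3: no string has ≥2 trees
length 4: n x + x has 2 parse trees

Two derivations of n x + x:
  Tail ⇒ Tail + Tail ⇒ n Tail + Tail ⇒ n x + Tail ⇒ n x + x
  Tail ⇒ n Tail ⇒ n Tail + Tail ⇒ n x + Tail ⇒ n x + x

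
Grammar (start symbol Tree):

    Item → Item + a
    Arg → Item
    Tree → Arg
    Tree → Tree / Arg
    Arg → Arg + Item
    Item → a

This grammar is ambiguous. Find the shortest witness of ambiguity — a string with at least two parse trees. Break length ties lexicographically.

a + a

length 1: no string has ≥2 trees
length 3: a + a has 2 parse trees

Two derivations of a + a:
  Tree ⇒ Arg ⇒ Item ⇒ Item + a ⇒ a + a
  Tree ⇒ Arg ⇒ Arg + Item ⇒ Item + Item ⇒ a + Item ⇒ a + a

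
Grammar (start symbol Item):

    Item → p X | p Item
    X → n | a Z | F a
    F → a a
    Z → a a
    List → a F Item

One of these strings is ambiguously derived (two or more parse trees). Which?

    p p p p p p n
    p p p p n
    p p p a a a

p p p a a a

p p p p p p n: 1 tree
p p p p n: 1 tree
p p p a a a: 2 trees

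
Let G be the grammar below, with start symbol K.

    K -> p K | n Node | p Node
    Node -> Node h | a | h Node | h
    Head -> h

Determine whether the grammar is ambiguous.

Witness: n h h

Derivation 1: K ⇒ n Node ⇒ n Node h ⇒ n h h
Derivation 2: K ⇒ n Node ⇒ n h Node ⇒ n h h

Two distinct leftmost derivations for the same string.

Ambiguous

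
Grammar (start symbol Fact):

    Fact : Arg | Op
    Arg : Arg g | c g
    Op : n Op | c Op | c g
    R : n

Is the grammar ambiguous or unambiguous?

Ambiguous

Witness: c g

Derivation 1: Fact ⇒ Arg ⇒ c g
Derivation 2: Fact ⇒ Op ⇒ c g

Two distinct leftmost derivations for the same string.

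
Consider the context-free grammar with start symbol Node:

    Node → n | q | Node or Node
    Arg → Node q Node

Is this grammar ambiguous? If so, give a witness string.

Witness: n or n or n

Derivation 1: Node ⇒ Node or Node ⇒ n or Node ⇒ n or Node or Node ⇒ n or n or Node ⇒ n or n or n
Derivation 2: Node ⇒ Node or Node ⇒ Node or Node or Node ⇒ n or Node or Node ⇒ n or n or Node ⇒ n or n or n

Two distinct leftmost derivations for the same string.

Ambiguous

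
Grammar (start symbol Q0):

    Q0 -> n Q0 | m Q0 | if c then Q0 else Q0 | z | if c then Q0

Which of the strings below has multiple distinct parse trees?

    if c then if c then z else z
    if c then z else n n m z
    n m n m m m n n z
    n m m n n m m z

if c then if c then z else z

if c then if c then z else z: 2 trees
if c then z else n n m z: 1 tree
n m n m m m n n z: 1 tree
n m m n n m m z: 1 tree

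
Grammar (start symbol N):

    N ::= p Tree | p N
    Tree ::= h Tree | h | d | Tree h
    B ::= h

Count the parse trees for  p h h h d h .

Parse trees for p h h h d h:
  [N p [Tree h [Tree h [Tree h [Tree [Tree d] h]]]]]
  [N p [Tree h [Tree h [Tree [Tree h [Tree d]] h]]]]
  [N p [Tree h [Tree [Tree h [Tree h [Tree d]]] h]]]
  [N p [Tree [Tree h [Tree h [Tree h [Tree d]]]] h]]

4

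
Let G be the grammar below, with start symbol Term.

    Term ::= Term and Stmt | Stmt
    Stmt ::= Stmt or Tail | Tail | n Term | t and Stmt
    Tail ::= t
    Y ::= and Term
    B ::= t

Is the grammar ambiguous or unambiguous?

Witness: t and t

Derivation 1: Term ⇒ Term and Stmt ⇒ Stmt and Stmt ⇒ Tail and Stmt ⇒ t and Stmt ⇒ t and Tail ⇒ t and t
Derivation 2: Term ⇒ Stmt ⇒ t and Stmt ⇒ t and Tail ⇒ t and t

Two distinct leftmost derivations for the same string.

Ambiguous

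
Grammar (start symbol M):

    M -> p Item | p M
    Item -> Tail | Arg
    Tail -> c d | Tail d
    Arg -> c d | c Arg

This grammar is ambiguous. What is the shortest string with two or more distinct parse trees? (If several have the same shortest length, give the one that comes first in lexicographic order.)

length 3: p c d has 2 parse trees

Two derivations of p c d:
  M ⇒ p Item ⇒ p Tail ⇒ p c d
  M ⇒ p Item ⇒ p Arg ⇒ p c d

p c d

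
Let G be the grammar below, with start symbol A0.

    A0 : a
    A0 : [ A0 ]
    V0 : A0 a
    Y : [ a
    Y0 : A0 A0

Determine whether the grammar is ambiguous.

Only A0 is reachable from A0; ignoring the rest: Each string is a nest of matched brackets around a single atom. An opening bracket forces the recursive rule; an atom forces the base rule.

Unambiguous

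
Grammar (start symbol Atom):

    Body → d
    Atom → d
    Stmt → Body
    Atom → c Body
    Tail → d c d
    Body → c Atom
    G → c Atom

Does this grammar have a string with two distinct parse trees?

Unambiguous

Only Atom, Body are reachable from Atom; ignoring the rest: Each reachable nonterminal has at most one production per leading terminal, and all productions are right-linear; the derivation is determined token-by-token.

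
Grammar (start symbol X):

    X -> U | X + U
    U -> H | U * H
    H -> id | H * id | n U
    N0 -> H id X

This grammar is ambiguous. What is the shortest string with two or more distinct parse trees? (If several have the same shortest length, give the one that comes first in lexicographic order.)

id * id

length 1: no string has ≥2 trees
length 2: no string has ≥2 trees
length 3: id * id has 2 parse trees

Two derivations of id * id:
  X ⇒ U ⇒ H ⇒ H * id ⇒ id * id
  X ⇒ U ⇒ U * H ⇒ H * H ⇒ id * H ⇒ id * id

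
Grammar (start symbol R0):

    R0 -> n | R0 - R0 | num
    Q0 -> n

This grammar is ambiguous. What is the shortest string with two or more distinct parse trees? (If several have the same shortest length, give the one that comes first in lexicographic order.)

n - n - n

length 1: no string has ≥2 trees
length 3: no string has ≥2 trees
length 5: n - n - n has 2 parse trees

Two derivations of n - n - n:
  R0 ⇒ R0 - R0 ⇒ n - R0 ⇒ n - R0 - R0 ⇒ n - n - R0 ⇒ n - n - n
  R0 ⇒ R0 - R0 ⇒ R0 - R0 - R0 ⇒ n - R0 - R0 ⇒ n - n - R0 ⇒ n - n - n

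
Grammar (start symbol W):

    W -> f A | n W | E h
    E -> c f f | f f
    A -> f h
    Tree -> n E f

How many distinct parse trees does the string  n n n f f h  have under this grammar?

Parse trees for n n n f f h:
  [W n [W n [W n [W f [A f h]]]]]
  [W n [W n [W n [W [E f f] h]]]]

2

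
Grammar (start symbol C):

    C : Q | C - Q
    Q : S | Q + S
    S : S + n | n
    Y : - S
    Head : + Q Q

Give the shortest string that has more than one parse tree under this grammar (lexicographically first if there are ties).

length 1: no string has ≥2 trees
length 3: n + n has 2 parse trees

Two derivations of n + n:
  C ⇒ Q ⇒ S ⇒ S + n ⇒ n + n
  C ⇒ Q ⇒ Q + S ⇒ S + S ⇒ n + S ⇒ n + n

n + n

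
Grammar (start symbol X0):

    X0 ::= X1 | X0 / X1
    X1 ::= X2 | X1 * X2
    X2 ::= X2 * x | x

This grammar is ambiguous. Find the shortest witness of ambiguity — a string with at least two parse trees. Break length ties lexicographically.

length 1: no string has ≥2 trees
length 3: x * x has 2 parse trees

Two derivations of x * x:
  X0 ⇒ X1 ⇒ X2 ⇒ X2 * x ⇒ x * x
  X0 ⇒ X1 ⇒ X1 * X2 ⇒ X2 * X2 ⇒ x * X2 ⇒ x * x

x * x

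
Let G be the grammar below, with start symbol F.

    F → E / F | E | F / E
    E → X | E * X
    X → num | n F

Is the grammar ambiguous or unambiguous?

Ambiguous

Witness: num / num

Derivation 1: F ⇒ E / F ⇒ X / F ⇒ num / F ⇒ num / E ⇒ num / X ⇒ num / num
Derivation 2: F ⇒ F / E ⇒ E / E ⇒ X / E ⇒ num / E ⇒ num / X ⇒ num / num

Two distinct leftmost derivations for the same string.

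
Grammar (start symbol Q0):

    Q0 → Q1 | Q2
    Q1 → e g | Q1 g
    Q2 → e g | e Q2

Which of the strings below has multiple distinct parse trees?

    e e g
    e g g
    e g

e e g: 1 tree
e g g: 1 tree
e g: 2 trees

e g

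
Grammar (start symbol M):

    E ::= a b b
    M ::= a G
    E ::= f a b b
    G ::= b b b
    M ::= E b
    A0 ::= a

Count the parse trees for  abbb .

2

Parse trees for abbb:
  [M a [G b b b]]
  [M [E a b b] b]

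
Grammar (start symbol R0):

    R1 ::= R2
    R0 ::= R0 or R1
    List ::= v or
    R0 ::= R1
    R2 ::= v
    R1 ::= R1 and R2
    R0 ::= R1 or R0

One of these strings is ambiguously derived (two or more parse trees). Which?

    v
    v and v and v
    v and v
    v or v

v or v

v: 1 tree
v and v and v: 1 tree
v and v: 1 tree
v or v: 2 trees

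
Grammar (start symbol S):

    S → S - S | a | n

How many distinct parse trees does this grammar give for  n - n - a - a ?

Parse trees for n - n - a - a:
  [S [S n] - [S [S n] - [S [S a] - [S a]]]]
  [S [S n] - [S [S [S n] - [S a]] - [S a]]]
  [S [S [S n] - [S n]] - [S [S a] - [S a]]]
  [S [S [S n] - [S [S n] - [S a]]] - [S a]]
  [S [S [S [S n] - [S n]] - [S a]] - [S a]]

5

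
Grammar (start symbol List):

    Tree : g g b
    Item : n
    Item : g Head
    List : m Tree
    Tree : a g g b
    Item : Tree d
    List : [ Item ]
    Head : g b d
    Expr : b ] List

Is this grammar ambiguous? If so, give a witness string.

Ambiguous

Witness: [ g g b d ]

Derivation 1: List ⇒ [ Item ] ⇒ [ g Head ] ⇒ [ g g b d ]
Derivation 2: List ⇒ [ Item ] ⇒ [ Tree d ] ⇒ [ g g b d ]

Two distinct leftmost derivations for the same string.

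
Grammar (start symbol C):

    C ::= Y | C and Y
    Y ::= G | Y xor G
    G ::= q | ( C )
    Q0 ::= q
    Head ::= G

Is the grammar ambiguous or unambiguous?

Unambiguous

Only C, Y, G are reachable from C; ignoring the rest: The grammar is stratified — C handles 'and' (left-recursive), Y handles 'xor', G atoms. Each operator has a fixed associativity and precedence level, so every string has one parse.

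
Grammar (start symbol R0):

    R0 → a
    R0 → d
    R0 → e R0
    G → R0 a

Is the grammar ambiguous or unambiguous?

Unambiguous

Only R0 is reachable from R0; ignoring the rest: Restricted to the reachable nonterminals, every rule has the form A → t or A → t B, and no two rules for the same A share a first terminal. The grammar encodes a DFA — one run per string.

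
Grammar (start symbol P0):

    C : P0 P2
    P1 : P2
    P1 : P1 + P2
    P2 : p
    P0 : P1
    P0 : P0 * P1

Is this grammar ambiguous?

Only P0, P1, P2 are reachable from P0; ignoring the rest: The grammar is stratified — P0 handles '*' (left-recursive), P1 handles '+', P2 atoms. Each operator has a fixed associativity and precedence level, so every string has one parse.

Unambiguous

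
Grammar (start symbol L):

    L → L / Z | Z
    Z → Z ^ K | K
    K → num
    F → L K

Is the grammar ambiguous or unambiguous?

Unambiguous

Only L, Z, K are reachable from L; ignoring the rest: This is a standard precedence ladder (L over Z over K), with each level left-recursive on its own operator ('/' at L, '^' at Z). That structure is LR(1), hence unambiguous.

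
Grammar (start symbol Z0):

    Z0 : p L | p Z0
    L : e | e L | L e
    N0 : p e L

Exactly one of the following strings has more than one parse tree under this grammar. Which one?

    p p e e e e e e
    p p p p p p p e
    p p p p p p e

p p e e e e e e: 32 trees
p p p p p p p e: 1 tree
p p p p p p e: 1 tree

p p e e e e e e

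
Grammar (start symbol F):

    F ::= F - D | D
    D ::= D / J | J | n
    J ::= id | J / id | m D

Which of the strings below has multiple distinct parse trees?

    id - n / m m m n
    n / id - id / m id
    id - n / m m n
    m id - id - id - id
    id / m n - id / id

id - n / m m m n: 1 tree
n / id - id / m id: 1 tree
id - n / m m n: 1 tree
m id - id - id - id: 1 tree
id / m n - id / id: 2 trees

id / m n - id / id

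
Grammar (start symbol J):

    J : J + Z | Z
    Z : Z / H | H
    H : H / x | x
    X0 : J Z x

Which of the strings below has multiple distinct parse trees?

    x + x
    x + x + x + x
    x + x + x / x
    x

x + x + x / x

x + x: 1 tree
x + x + x + x: 1 tree
x + x + x / x: 2 trees
x: 1 tree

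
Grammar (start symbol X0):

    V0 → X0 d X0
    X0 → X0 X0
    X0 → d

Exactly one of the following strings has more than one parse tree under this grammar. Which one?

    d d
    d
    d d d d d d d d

d d d d d d d d

d d: 1 tree
d: 1 tree
d d d d d d d d: 429 trees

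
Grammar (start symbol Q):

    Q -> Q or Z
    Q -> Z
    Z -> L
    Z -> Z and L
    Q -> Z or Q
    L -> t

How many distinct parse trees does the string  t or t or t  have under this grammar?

4

Parse trees for t or t or t:
  [Q [Q [Q [Z [L t]]] or [Z [L t]]] or [Z [L t]]]
  [Q [Q [Z [L t]] or [Q [Z [L t]]]] or [Z [L t]]]
  [Q [Z [L t]] or [Q [Q [Z [L t]]] or [Z [L t]]]]
  [Q [Z [L t]] or [Q [Z [L t]] or [Q [Z [L t]]]]]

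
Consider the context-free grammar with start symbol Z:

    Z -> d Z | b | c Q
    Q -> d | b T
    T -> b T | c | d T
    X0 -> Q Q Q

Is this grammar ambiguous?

Only Z, Q, T are reachable from Z; ignoring the rest: Each reachable nonterminal has at most one production per leading terminal, and all productions are right-linear; the derivation is determined token-by-token.

Unambiguous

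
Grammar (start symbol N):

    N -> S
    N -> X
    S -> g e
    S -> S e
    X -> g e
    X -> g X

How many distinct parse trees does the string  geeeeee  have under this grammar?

Parse trees for geeeeee:
  [N [S [S [S [S [S [S g e] e] e] e] e] e]]

1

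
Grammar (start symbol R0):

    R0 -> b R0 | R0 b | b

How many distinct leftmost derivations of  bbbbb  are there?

Parse trees for bbbbb (showing first 6 of 16):
  [R0 b [R0 b [R0 b [R0 b [R0 b]]]]]
  [R0 b [R0 b [R0 b [R0 [R0 b] b]]]]
  [R0 b [R0 b [R0 [R0 b [R0 b]] b]]]
  [R0 b [R0 b [R0 [R0 [R0 b] b] b]]]
  [R0 b [R0 [R0 b [R0 b [R0 b]]] b]]
  [R0 b [R0 [R0 b [R0 [R0 b] b]] b]]

16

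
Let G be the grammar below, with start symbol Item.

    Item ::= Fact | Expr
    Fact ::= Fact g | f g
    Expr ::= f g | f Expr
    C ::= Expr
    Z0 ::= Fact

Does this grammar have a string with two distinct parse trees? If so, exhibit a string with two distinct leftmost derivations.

Ambiguous

Witness: f g

Derivation 1: Item ⇒ Fact ⇒ f g
Derivation 2: Item ⇒ Expr ⇒ f g

Two distinct leftmost derivations for the same string.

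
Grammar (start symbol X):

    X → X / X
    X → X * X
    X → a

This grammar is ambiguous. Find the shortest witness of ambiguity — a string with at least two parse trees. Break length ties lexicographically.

length 1: no string has ≥2 trees
length 3: no string has ≥2 trees
length 5: a * a * a has 2 parse trees

Two derivations of a * a * a:
  X ⇒ X * X ⇒ X * X * X ⇒ a * X * X ⇒ a * a * X ⇒ a * a * a
  X ⇒ X * X ⇒ a * X ⇒ a * X * X ⇒ a * a * X ⇒ a * a * a

a * a * a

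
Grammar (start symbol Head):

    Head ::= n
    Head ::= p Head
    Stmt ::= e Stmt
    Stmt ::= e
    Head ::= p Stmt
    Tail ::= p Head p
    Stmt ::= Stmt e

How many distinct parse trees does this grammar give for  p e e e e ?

8

Parse trees for p e e e e:
  [Head p [Stmt e [Stmt e [Stmt e [Stmt e]]]]]
  [Head p [Stmt e [Stmt e [Stmt [Stmt e] e]]]]
  [Head p [Stmt e [Stmt [Stmt e [Stmt e]] e]]]
  [Head p [Stmt e [Stmt [Stmt [Stmt e] e] e]]]
  [Head p [Stmt [Stmt e [Stmt e [Stmt e]]] e]]
  [Head p [Stmt [Stmt e [Stmt [Stmt e] e]] e]]
  [Head p [Stmt [Stmt [Stmt e [Stmt e]] e] e]]
  [Head p [Stmt [Stmt [Stmt [Stmt e] e] e] e]]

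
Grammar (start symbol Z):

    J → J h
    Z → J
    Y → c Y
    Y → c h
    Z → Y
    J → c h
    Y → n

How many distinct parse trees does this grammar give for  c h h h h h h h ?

Parse trees for c h h h h h h h:
  [Z [J [J [J [J [J [J [J c h] h] h] h] h] h] h]]

1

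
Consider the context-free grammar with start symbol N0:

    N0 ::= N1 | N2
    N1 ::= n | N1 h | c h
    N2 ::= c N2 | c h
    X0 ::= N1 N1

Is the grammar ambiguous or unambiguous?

Witness: c h

Derivation 1: N0 ⇒ N1 ⇒ c h
Derivation 2: N0 ⇒ N2 ⇒ c h

Two distinct leftmost derivations for the same string.

Ambiguous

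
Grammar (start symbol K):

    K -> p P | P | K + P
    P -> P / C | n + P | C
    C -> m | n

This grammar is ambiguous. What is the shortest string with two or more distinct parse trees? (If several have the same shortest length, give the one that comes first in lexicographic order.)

n + m

length 1: no string has ≥2 trees
length 2: no string has ≥2 trees
length 3: n + m has 2 parse trees

Two derivations of n + m:
  K ⇒ P ⇒ n + P ⇒ n + C ⇒ n + m
  K ⇒ K + P ⇒ P + P ⇒ C + P ⇒ n + P ⇒ n + C ⇒ n + m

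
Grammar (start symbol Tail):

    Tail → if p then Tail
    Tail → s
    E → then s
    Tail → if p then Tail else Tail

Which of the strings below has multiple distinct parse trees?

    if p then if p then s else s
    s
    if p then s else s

if p then if p then s else s: 2 trees
s: 1 tree
if p then s else s: 1 tree

if p then if p then s else s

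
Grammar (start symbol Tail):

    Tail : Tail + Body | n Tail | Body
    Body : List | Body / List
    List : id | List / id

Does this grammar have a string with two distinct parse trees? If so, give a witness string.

Witness: id / id

Derivation 1: Tail ⇒ Body ⇒ List ⇒ List / id ⇒ id / id
Derivation 2: Tail ⇒ Body ⇒ Body / List ⇒ List / List ⇒ id / List ⇒ id / id

Two distinct leftmost derivations for the same string.

Ambiguous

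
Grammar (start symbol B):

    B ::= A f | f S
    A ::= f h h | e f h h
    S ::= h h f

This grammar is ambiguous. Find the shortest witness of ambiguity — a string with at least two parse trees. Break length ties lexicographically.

length 4: f h h f has 2 parse trees

Two derivations of f h h f:
  B ⇒ A f ⇒ f h h f
  B ⇒ f S ⇒ f h h f

f h h f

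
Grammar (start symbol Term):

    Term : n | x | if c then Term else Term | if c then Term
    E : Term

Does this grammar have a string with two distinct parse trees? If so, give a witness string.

Witness: if c then if c then n else n

Derivation 1: Term ⇒ if c then Term else Term ⇒ if c then if c then Term else Term ⇒ if c then if c then n else Term ⇒ if c then if c then n else n
Derivation 2: Term ⇒ if c then Term ⇒ if c then if c then Term else Term ⇒ if c then if c then n else Term ⇒ if c then if c then n else n

Two distinct leftmost derivations for the same string.

Ambiguous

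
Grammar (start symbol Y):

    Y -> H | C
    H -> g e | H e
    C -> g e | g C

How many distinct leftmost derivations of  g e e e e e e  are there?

Parse trees for g e e e e e e:
  [Y [H [H [H [H [H [H g e] e] e] e] e] e]]

1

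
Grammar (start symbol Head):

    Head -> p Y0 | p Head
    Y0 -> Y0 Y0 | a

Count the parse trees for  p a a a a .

5

Parse trees for p a a a a:
  [Head p [Y0 [Y0 a] [Y0 [Y0 a] [Y0 [Y0 a] [Y0 a]]]]]
  [Head p [Y0 [Y0 a] [Y0 [Y0 [Y0 a] [Y0 a]] [Y0 a]]]]
  [Head p [Y0 [Y0 [Y0 a] [Y0 a]] [Y0 [Y0 a] [Y0 a]]]]
  [Head p [Y0 [Y0 [Y0 a] [Y0 [Y0 a] [Y0 a]]] [Y0 a]]]
  [Head p [Y0 [Y0 [Y0 [Y0 a] [Y0 a]] [Y0 a]] [Y0 a]]]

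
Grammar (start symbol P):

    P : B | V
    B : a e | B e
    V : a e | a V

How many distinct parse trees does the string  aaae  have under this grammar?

1

Parse trees for aaae:
  [P [V a [V a [V a e]]]]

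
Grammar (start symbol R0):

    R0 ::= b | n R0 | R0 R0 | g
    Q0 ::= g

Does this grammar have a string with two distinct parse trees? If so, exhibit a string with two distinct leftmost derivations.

Witness: b b b

Derivation 1: R0 ⇒ R0 R0 ⇒ b R0 ⇒ b R0 R0 ⇒ b b R0 ⇒ b b b
Derivation 2: R0 ⇒ R0 R0 ⇒ R0 R0 R0 ⇒ b R0 R0 ⇒ b b R0 ⇒ b b b

Two distinct leftmost derivations for the same string.

Ambiguous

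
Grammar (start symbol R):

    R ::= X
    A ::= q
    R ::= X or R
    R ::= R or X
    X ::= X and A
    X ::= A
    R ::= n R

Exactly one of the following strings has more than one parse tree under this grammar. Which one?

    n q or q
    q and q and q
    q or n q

n q or q

n q or q: 3 trees
q and q and q: 1 tree
q or n q: 1 tree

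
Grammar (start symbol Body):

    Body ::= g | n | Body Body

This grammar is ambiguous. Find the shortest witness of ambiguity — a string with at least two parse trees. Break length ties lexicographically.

g g g

length 1: no string has ≥2 trees
length 2: no string has ≥2 trees
length 3: g g g has 2 parse trees

Two derivations of g g g:
  Body ⇒ Body Body ⇒ g Body ⇒ g Body Body ⇒ g g Body ⇒ g g g
  Body ⇒ Body Body ⇒ Body Body Body ⇒ g Body Body ⇒ g g Body ⇒ g g g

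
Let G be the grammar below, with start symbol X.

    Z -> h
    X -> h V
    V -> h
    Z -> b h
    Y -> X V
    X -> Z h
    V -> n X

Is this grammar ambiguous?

Ambiguous

Witness: h h

Derivation 1: X ⇒ h V ⇒ h h
Derivation 2: X ⇒ Z h ⇒ h h

Two distinct leftmost derivations for the same string.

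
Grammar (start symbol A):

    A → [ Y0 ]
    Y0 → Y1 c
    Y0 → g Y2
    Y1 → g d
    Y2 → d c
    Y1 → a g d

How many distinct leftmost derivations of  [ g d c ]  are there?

2

Parse trees for [ g d c ]:
  [A [ [Y0 [Y1 g d] c] ]]
  [A [ [Y0 g [Y2 d c]] ]]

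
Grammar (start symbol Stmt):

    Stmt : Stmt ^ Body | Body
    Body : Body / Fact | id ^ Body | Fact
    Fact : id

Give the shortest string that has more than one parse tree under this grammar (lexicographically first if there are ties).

id ^ id

length 1: no string has ≥2 trees
length 3: id ^ id has 2 parse trees

Two derivations of id ^ id:
  Stmt ⇒ Stmt ^ Body ⇒ Body ^ Body ⇒ Fact ^ Body ⇒ id ^ Body ⇒ id ^ Fact ⇒ id ^ id
  Stmt ⇒ Body ⇒ id ^ Body ⇒ id ^ Fact ⇒ id ^ id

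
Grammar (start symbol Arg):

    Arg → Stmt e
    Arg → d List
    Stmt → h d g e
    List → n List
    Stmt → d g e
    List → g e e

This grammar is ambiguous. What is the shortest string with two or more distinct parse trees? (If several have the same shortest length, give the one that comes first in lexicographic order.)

length 4: d g e e has 2 parse trees

Two derivations of d g e e:
  Arg ⇒ Stmt e ⇒ d g e e
  Arg ⇒ d List ⇒ d g e e

d g e e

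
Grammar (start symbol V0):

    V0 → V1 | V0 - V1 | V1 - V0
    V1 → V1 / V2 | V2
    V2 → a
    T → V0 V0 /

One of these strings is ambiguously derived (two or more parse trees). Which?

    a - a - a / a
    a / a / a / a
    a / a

a - a - a / a

a - a - a / a: 4 trees
a / a / a / a: 1 tree
a / a: 1 tree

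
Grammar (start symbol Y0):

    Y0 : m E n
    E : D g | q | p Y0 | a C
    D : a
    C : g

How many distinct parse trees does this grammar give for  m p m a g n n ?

2

Parse trees for m p m a g n n:
  [Y0 m [E p [Y0 m [E [D a] g] n]] n]
  [Y0 m [E p [Y0 m [E a [C g]] n]] n]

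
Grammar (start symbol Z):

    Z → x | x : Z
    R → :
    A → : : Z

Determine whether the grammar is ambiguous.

Only Z is reachable from Z; ignoring the rest: The reachable grammar is A → atom sep A | atom. Each atom is followed by either the separator (recurse) or end-of-string (stop) — no choice point.

Unambiguous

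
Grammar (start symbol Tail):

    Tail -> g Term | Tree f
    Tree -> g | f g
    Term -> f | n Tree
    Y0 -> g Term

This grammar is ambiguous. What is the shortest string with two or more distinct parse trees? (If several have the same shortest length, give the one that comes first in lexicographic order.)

length 2: g f has 2 parse trees

Two derivations of g f:
  Tail ⇒ g Term ⇒ g f
  Tail ⇒ Tree f ⇒ g f

g f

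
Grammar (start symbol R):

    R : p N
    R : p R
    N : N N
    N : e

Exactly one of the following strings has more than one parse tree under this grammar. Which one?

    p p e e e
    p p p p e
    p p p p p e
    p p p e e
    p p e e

p p e e e

p p e e e: 2 trees
p p p p e: 1 tree
p p p p p e: 1 tree
p p p e e: 1 tree
p p e e: 1 tree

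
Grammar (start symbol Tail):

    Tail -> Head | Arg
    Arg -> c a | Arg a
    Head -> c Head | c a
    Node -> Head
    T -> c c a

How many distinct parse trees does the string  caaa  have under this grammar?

Parse trees for caaa:
  [Tail [Arg [Arg [Arg c a] a] a]]

1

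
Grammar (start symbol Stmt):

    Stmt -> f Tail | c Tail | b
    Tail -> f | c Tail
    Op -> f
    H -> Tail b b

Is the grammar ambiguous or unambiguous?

Only Stmt, Tail are reachable from Stmt; ignoring the rest: Restricted to the reachable nonterminals, every rule has the form A → t or A → t B, and no two rules for the same A share a first terminal. The grammar encodes a DFA — one run per string.

Unambiguous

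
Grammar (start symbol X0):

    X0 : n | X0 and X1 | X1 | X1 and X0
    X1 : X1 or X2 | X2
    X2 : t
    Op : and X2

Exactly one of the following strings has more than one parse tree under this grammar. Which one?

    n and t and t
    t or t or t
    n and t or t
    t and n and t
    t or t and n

t and n and t

n and t and t: 1 tree
t or t or t: 1 tree
n and t or t: 1 tree
t and n and t: 2 trees
t or t and n: 1 tree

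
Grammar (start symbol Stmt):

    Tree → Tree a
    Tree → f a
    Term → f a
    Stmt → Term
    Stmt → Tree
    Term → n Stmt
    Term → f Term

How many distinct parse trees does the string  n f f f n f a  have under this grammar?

Parse trees for n f f f n f a:
  [Stmt [Term n [Stmt [Term f [Term f [Term f [Term n [Stmt [Term f a]]]]]]]]]
  [Stmt [Term n [Stmt [Term f [Term f [Term f [Term n [Stmt [Tree f a]]]]]]]]]

2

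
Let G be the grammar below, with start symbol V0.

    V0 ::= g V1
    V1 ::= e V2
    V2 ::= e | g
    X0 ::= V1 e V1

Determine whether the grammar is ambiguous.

Unambiguous

Only V0, V1, V2 are reachable from V0; ignoring the rest: Each reachable nonterminal has at most one production per leading terminal, and all productions are right-linear; the derivation is determined token-by-token.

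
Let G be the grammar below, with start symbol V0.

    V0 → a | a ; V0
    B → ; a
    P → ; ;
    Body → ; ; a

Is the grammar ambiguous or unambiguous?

Only V0 is reachable from V0; ignoring the rest: The reachable grammar is A → atom sep A | atom. Each atom is followed by either the separator (recurse) or end-of-string (stop) — no choice point.

Unambiguous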